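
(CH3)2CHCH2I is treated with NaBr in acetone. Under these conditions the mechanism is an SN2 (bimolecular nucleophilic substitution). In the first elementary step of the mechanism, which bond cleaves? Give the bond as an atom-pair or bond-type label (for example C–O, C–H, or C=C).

C–I

Step 1: Backside attack by Br⁻ on the carbon bearing the iodide: the new C–Br bond forms as the C–I bond breaks, with Walden inversion at carbon.
The bond broken in this step is the C–I bond.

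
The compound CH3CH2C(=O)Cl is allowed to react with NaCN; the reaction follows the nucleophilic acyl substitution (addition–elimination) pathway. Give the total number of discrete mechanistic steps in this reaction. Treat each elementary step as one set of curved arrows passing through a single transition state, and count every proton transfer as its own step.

Step 1: Nucleophilic addition of CN⁻ to the acyl carbon breaks the π(C=O) bond and yields a tetrahedral, anionic intermediate.
Step 2: Collapse of the tetrahedral intermediate: the alkoxide oxygen pushes its lone pair back to re-form C=O while Cl⁻ leaves.
Total: 2 elementary steps.

2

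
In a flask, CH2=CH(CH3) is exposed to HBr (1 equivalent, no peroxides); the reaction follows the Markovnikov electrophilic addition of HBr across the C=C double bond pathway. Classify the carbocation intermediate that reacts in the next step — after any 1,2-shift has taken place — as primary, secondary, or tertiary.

secondary

Step 1: Electrophilic addition begins with the π(C=C) electrons forming a bond to the proton of HBr. Following Markovnikov's rule, the resulting cation is secondary. The H–Br bond breaks heterolytically, releasing Br⁻.
No single 1,2-shift to an adjacent carbon would give a more-substituted cation, so no rearrangement occurs.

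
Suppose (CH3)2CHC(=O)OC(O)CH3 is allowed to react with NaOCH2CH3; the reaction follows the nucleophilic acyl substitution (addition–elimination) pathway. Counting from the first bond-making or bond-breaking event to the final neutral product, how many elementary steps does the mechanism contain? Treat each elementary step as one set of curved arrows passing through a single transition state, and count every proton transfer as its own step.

Step 1: CH3CH2O⁻ adds to the carbonyl carbon; the C=O π electrons shift onto oxygen and a tetrahedral alkoxide intermediate forms.
Step 2: Elimination step: re-formation of the carbonyl π bond drives out CH3CO2⁻, giving the new acyl compound.
Total: 2 elementary steps.

2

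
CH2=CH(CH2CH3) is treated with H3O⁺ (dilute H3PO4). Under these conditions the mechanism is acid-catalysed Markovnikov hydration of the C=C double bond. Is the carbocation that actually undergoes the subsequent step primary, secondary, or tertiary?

Step 1: Electrophilic addition begins with the π(C=C) electrons forming a bond to the proton of H3O⁺. Following Markovnikov's rule, the resulting cation is secondary. H2O is released.
No single 1,2-shift to an adjacent carbon would give a more-substituted cation, so no rearrangement occurs.

secondary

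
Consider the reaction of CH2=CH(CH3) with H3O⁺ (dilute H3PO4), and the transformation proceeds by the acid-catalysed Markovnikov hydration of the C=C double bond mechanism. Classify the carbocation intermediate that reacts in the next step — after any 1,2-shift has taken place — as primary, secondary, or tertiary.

Step 1: Protonation of the alkene by H3O⁺: the π bond acts as the nucleophile and picks up H⁺, giving the more stable (Markovnikov) secondary carbocation. H2O is released.
No single 1,2-shift to an adjacent carbon would give a more-substituted cation, so no rearrangement occurs.

secondary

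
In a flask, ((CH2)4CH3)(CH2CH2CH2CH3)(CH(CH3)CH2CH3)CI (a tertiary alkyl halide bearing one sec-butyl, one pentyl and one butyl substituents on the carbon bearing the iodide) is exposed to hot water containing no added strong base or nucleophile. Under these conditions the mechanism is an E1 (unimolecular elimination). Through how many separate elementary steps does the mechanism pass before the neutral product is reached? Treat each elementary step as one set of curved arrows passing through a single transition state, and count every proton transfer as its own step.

Step 1: Unassisted departure of I⁻ (taking the C–I bonding pair) generates a tertiary carbocation.
(No 1,2-shift: no single shift to an adjacent carbon would give a more stable cation.)
Step 2: A water molecule (solvent) deprotonates a β-carbon; as the C–H bond breaks, those electrons form the new alkene π bond.
Total: 2 elementary steps.

2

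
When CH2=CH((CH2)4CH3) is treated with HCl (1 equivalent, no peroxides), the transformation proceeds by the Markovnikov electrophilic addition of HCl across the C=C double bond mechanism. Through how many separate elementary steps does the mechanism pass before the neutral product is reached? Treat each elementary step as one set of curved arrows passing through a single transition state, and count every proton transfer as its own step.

2

Step 1: Electrophilic addition begins with the π(C=C) electrons forming a bond to the proton of HCl. Following Markovnikov's rule, the resulting cation is secondary. The H–Cl bond breaks heterolytically, releasing Cl⁻.
(No 1,2-shift: no single shift to an adjacent carbon would give a more stable cation.)
Step 2: Nucleophilic attack by Cl⁻ on the carbocation completes the addition, giving R–Cl.
Total: 2 elementary steps.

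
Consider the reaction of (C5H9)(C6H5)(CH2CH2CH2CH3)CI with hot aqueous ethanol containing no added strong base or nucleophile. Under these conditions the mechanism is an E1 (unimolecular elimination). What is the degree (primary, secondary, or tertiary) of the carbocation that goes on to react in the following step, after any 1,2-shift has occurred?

Step 1: Rate-determining heterolysis of the C–I bond gives I⁻ and a tertiary carbocation.
No single 1,2-shift to an adjacent carbon would give a more-substituted cation, so no rearrangement occurs.

tertiary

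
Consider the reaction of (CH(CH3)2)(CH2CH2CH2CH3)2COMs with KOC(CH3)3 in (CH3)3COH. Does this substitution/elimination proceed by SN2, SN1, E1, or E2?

E2

Conditions: a strong/bulky base with a tertiary substrate bearing a β-hydrogen.
These conditions are the textbook signature of the E2 pathway.
A strong (often hindered) base removes a β-H in concert with loss of the leaving group — bimolecular elimination.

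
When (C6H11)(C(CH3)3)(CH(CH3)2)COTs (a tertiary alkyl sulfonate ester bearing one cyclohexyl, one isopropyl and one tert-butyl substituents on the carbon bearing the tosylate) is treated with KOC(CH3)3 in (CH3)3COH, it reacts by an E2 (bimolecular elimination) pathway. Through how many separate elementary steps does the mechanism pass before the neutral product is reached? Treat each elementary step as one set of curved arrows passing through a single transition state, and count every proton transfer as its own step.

Step 1: In one step, (CH3)3CO⁻ pulls off a β-proton, the C–O bond cleaves, and a C=C double bond forms between the α- and β-carbons (E2, anti elimination).
Total: 1 elementary step.

1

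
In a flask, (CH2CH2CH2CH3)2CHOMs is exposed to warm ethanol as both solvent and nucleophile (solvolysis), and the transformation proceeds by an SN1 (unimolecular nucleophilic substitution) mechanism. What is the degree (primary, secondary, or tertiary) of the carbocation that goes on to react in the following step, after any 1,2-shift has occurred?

secondary

Step 1: Rate-determining heterolysis of the C–O bond gives MsO⁻ and a secondary carbocation.
No single 1,2-shift to an adjacent carbon would give a more-substituted cation, so no rearrangement occurs.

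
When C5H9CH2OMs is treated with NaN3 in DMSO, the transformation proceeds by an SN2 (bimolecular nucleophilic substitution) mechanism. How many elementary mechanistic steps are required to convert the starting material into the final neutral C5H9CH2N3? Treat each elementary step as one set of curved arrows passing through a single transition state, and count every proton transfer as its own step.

Step 1: N3⁻ attacks the back face of the α-carbon while MsO⁻ departs with the C–O bonding pair — a single concerted displacement through a pentacoordinate transition state.
Total: 1 elementary step.

1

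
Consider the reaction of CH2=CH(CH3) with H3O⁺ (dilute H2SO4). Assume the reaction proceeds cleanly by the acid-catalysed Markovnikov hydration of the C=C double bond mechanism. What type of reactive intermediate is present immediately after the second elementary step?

Step 1: Protonation of the alkene by H3O⁺: the π bond acts as the nucleophile and picks up H⁺, giving the more stable (Markovnikov) secondary carbocation. H2O is released.
Step 2: Water acts as the nucleophile: an oxygen lone pair bonds to the cationic carbon, giving an oxonium-ion intermediate.
After step 2 the species present is an oxonium ion.

oxonium ion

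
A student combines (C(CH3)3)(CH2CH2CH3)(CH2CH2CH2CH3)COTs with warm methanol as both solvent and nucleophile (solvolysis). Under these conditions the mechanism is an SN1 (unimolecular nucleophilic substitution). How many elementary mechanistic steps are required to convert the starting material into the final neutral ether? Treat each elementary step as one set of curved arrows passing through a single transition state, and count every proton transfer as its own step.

Step 1: Ionisation: the C–O σ-bond cleaves heterolytically; both bonding electrons depart with TsO⁻, leaving a tertiary carbocation at the α-carbon.
(No 1,2-shift: no single shift to an adjacent carbon would give a more stable cation.)
Step 2: Nucleophilic capture: the oxygen of CH3OH bonds to the cationic carbon, producing an oxonium-ion intermediate.
Step 3: A second solvent molecule removes the proton on oxygen, giving the neutral ether product.
Total: 3 elementary steps.

3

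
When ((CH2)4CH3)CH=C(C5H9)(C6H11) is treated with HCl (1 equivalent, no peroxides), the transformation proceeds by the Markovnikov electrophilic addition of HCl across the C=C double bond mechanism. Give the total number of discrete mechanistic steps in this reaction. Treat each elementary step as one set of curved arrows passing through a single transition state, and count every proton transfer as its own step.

2

Step 1: Electrophilic addition begins with the π(C=C) electrons forming a bond to the proton of HCl. Following Markovnikov's rule, the resulting cation is tertiary. The H–Cl bond breaks heterolytically, releasing Cl⁻.
(No 1,2-shift: no single shift to an adjacent carbon would give a more stable cation.)
Step 2: Nucleophilic attack by Cl⁻ on the carbocation completes the addition, giving R–Cl.
Total: 2 elementary steps.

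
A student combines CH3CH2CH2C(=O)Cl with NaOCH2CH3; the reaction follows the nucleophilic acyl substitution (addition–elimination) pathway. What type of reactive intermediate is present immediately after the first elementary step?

tetrahedral intermediate

Step 1: A lone pair on the O of CH3CH2O⁻ attacks the electrophilic acyl carbon; the π(C=O) electrons move onto oxygen, giving a tetrahedral intermediate.
After step 1 the species present is a tetrahedral intermediate.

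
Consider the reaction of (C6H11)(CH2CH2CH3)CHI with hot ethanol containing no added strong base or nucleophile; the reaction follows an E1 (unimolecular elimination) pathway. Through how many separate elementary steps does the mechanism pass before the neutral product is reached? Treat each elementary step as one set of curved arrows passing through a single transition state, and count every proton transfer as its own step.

Step 1: Unassisted departure of I⁻ (taking the C–I bonding pair) generates a secondary carbocation.
Step 2: Carbocation rearrangement: a 1,2-hydride shift from the adjacent cyclohexyl carbon converts the initially-formed secondary cation into the more stable tertiary cation.
Step 3: Loss of a β-proton to an ethanol molecule of the solvent: the C–H bonding pair collapses toward the cationic carbon to form the C=C π bond, yielding the alkene.
Total: 3 elementary steps.

3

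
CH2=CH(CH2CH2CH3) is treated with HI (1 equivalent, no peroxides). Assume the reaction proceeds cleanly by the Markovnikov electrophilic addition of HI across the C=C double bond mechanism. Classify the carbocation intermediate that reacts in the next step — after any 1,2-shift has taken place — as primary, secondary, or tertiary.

Step 1: The π electrons of the C=C bond attack a proton of HI; Markovnikov addition places the new C–H on the less-substituted alkene carbon, so the positive charge ends up on the more-substituted carbon — a secondary carbocation. The H–I bond breaks heterolytically, releasing I⁻.
No single 1,2-shift to an adjacent carbon would give a more-substituted cation, so no rearrangement occurs.

secondary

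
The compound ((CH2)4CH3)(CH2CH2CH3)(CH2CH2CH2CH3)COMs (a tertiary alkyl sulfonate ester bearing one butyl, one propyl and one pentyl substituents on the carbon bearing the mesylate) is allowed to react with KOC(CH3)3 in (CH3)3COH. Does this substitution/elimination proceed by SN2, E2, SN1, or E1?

E2

Conditions: a strong/bulky base with a tertiary substrate bearing a β-hydrogen.
These conditions are the textbook signature of the E2 pathway.
A strong (often hindered) base removes a β-H in concert with loss of the leaving group — bimolecular elimination.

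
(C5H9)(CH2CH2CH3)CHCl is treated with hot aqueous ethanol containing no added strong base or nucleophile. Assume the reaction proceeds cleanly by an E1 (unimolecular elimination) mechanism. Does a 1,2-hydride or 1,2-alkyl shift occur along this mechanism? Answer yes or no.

The first-formed carbocation is secondary.
The adjacent cyclopentyl carbon already bears 2 other carbon substituents and has a hydrogen to migrate; after a 1,2-hydride shift from that carbon the positive charge sits on a tertiary centre.
Tertiary is more stable than secondary, so the shift occurs.

yes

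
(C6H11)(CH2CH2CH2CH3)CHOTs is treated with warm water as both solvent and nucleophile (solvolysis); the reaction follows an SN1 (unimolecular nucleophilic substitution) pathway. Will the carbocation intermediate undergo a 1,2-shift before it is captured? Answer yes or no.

The first-formed carbocation is secondary.
The adjacent cyclohexyl carbon already bears 2 other carbon substituents and has a hydrogen to migrate; after a 1,2-hydride shift from that carbon the positive charge sits on a tertiary centre.
Tertiary is more stable than secondary, so the shift occurs.

yes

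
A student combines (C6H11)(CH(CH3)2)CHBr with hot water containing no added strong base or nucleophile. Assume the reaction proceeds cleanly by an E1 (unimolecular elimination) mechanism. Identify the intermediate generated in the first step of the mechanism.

secondary carbocation

Step 1: Unassisted departure of Br⁻ (taking the C–Br bonding pair) generates a secondary carbocation.
After step 1 the species present is a secondary carbocation.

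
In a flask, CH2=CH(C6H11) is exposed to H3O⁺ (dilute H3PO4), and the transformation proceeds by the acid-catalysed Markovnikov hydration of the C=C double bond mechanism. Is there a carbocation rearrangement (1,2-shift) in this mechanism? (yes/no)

yes

The first-formed carbocation is secondary.
The adjacent cyclohexyl carbon already bears 2 other carbon substituents and has a hydrogen to migrate; after a 1,2-hydride shift from that carbon the positive charge sits on a tertiary centre.
Tertiary is more stable than secondary, so the shift occurs.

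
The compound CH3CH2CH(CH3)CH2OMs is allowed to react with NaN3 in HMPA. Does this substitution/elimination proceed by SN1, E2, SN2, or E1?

Conditions: a primary substrate with a strong nucleophile in the polar aprotic solvent HMPA.
These conditions are the textbook signature of the SN2 pathway.
An unhindered substrate with a strong nucleophile in a polar aprotic solvent favours one-step backside displacement.

SN2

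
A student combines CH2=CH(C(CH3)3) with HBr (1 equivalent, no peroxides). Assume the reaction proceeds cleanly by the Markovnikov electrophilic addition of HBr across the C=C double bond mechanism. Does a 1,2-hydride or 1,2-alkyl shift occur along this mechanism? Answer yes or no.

The first-formed carbocation is secondary.
The adjacent tert-butyl carbon has no hydrogen but bears methyl groups; migration of one methyl with its bonding pair (a 1,2-methyl shift) places the charge on a tertiary centre.
Tertiary is more stable than secondary, so the shift occurs.

yes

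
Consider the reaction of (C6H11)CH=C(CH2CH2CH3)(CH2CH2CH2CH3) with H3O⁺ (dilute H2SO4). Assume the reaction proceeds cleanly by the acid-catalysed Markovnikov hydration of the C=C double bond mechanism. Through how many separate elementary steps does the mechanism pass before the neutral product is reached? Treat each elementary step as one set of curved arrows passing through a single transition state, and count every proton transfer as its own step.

Step 1: Electrophilic addition begins with the π(C=C) electrons forming a bond to the proton of H3O⁺. Following Markovnikov's rule, the resulting cation is tertiary. H2O is released.
(No 1,2-shift: no single shift to an adjacent carbon would give a more stable cation.)
Step 2: Water acts as the nucleophile: an oxygen lone pair bonds to the cationic carbon, giving an oxonium-ion intermediate.
Step 3: Deprotonation of the oxonium ion by a water molecule delivers the neutral alcohol and regenerates the acid catalyst.
Total: 3 elementary steps.

3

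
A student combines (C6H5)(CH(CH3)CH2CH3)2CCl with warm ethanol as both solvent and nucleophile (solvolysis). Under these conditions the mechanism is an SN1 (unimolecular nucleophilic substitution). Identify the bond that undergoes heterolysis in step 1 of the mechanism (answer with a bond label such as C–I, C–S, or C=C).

Step 1: Unassisted departure of Cl⁻ (taking the C–Cl bonding pair) generates a tertiary carbocation.
The bond broken in this step is the C–Cl bond.

C–Cl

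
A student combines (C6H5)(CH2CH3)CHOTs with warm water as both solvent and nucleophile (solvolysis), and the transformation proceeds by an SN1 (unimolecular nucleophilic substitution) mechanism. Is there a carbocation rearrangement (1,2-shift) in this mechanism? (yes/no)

no

The first-formed carbocation is secondary.
No single 1,2-shift to an adjacent carbon would produce a more-substituted cation than the one already present, so no rearrangement occurs.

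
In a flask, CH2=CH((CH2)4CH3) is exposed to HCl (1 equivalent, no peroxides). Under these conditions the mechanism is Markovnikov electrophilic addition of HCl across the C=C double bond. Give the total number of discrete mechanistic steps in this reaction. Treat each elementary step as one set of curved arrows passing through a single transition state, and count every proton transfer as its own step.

Step 1: Protonation of the alkene by HCl: the π bond acts as the nucleophile and picks up H⁺, giving the more stable (Markovnikov) secondary carbocation. The H–Cl bond breaks heterolytically, releasing Cl⁻.
(No 1,2-shift: no single shift to an adjacent carbon would give a more stable cation.)
Step 2: The Cl⁻ anion donates a lone pair to the carbocation, forming the new C–Cl σ-bond and giving the neutral alkyl halide.
Total: 2 elementary steps.

2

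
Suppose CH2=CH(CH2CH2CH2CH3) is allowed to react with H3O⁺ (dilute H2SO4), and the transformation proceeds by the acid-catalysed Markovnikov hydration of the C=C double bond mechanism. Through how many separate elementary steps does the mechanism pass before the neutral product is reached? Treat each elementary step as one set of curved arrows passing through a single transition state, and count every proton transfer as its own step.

Step 1: The π electrons of the C=C bond attack a proton of H3O⁺; Markovnikov addition places the new C–H on the less-substituted alkene carbon, so the positive charge ends up on the more-substituted carbon — a secondary carbocation. H2O is released.
(No 1,2-shift: no single shift to an adjacent carbon would give a more stable cation.)
Step 2: Water acts as the nucleophile: an oxygen lone pair bonds to the cationic carbon, giving an oxonium-ion intermediate.
Step 3: Proton transfer from the O–H of the oxonium ion to H2O completes the catalytic cycle and yields the alcohol.
Total: 3 elementary steps.

3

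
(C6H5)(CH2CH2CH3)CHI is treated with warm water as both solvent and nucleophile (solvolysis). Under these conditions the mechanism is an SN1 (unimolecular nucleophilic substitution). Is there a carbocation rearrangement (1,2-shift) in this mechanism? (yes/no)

The first-formed carbocation is secondary.
No single 1,2-shift to an adjacent carbon would produce a more-substituted cation than the one already present, so no rearrangement occurs.

no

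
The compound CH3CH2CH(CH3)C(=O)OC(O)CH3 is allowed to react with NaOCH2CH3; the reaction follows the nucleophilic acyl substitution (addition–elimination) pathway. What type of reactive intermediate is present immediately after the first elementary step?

tetrahedral intermediate

Step 1: A lone pair on the O of CH3CH2O⁻ attacks the electrophilic acyl carbon; the π(C=O) electrons move onto oxygen, giving a tetrahedral intermediate.
After step 1 the species present is a tetrahedral intermediate.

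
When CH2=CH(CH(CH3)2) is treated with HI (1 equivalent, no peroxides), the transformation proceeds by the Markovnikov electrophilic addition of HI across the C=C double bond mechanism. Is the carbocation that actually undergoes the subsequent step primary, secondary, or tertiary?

tertiary

Step 1: Protonation of the alkene by HI: the π bond acts as the nucleophile and picks up H⁺, giving the more stable (Markovnikov) secondary carbocation. The H–I bond breaks heterolytically, releasing I⁻.
Step 2: Carbocation rearrangement: a 1,2-hydride shift from the adjacent isopropyl carbon converts the initially-formed secondary cation into the more stable tertiary cation.
The cation rearranges from secondary to tertiary via a 1,2-hydride shift from the adjacent isopropyl carbon; the tertiary cation is what reacts next.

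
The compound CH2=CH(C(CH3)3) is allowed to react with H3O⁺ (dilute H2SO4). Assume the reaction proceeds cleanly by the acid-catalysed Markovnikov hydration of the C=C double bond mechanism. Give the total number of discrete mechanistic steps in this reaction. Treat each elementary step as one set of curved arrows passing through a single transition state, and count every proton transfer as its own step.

Step 1: Electrophilic addition begins with the π(C=C) electrons forming a bond to the proton of H3O⁺. Following Markovnikov's rule, the resulting cation is secondary. H2O is released.
Step 2: A methyl group with its bonding pair migrates from the adjacent tert-butyl carbon to the cationic centre — a 1,2-methyl shift — upgrading the secondary cation to a tertiary one.
Step 3: Water acts as the nucleophile: an oxygen lone pair bonds to the cationic carbon, giving an oxonium-ion intermediate.
Step 4: H2O removes a proton from the oxonium oxygen, regenerating H3O⁺ and giving the neutral alcohol.
Total: 4 elementary steps.

4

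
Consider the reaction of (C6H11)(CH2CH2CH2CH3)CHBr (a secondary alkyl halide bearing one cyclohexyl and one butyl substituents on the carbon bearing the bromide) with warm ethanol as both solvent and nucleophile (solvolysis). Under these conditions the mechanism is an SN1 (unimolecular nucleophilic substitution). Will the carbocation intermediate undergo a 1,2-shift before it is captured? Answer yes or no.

The first-formed carbocation is secondary.
The adjacent cyclohexyl carbon already bears 2 other carbon substituents and has a hydrogen to migrate; after a 1,2-hydride shift from that carbon the positive charge sits on a tertiary centre.
Tertiary is more stable than secondary, so the shift occurs.

yes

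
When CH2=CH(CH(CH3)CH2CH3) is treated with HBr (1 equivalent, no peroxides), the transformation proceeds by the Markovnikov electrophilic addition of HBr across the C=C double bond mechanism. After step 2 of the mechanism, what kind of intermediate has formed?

tertiary carbocation

Step 1: The π electrons of the C=C bond attack a proton of HBr; Markovnikov addition places the new C–H on the less-substituted alkene carbon, so the positive charge ends up on the more-substituted carbon — a secondary carbocation. The H–Br bond breaks heterolytically, releasing Br⁻.
Step 2: A 1,2-hydride shift from the adjacent sec-butyl carbon moves the positive charge from the secondary centre to an adjacent carbon, generating a more stable tertiary carbocation.
After step 2 the species present is a tertiary carbocation.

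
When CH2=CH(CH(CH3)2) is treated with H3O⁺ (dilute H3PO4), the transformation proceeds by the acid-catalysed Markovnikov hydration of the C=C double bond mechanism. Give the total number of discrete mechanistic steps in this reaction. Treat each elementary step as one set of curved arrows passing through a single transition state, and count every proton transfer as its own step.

Step 1: Protonation of the alkene by H3O⁺: the π bond acts as the nucleophile and picks up H⁺, giving the more stable (Markovnikov) secondary carbocation. H2O is released.
Step 2: A hydride (H with its bonding pair) migrates from the adjacent isopropyl carbon to the cationic centre — a 1,2-hydride shift — upgrading the secondary cation to a tertiary one.
Step 3: Nucleophilic capture of the cation by H2O produces the protonated alcohol (an oxonium ion).
Step 4: Proton transfer from the O–H of the oxonium ion to H2O completes the catalytic cycle and yields the alcohol.
Total: 4 elementary steps.

4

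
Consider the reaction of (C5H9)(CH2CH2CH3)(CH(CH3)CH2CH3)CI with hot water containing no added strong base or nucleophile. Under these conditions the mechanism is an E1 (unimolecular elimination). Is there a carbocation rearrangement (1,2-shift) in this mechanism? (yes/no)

no

The first-formed carbocation is tertiary.
No single 1,2-shift to an adjacent carbon would produce a more-substituted cation than the one already present, so no rearrangement occurs.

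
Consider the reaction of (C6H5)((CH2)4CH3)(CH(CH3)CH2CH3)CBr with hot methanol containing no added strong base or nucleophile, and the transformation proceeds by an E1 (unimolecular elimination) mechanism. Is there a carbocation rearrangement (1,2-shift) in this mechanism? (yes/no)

The first-formed carbocation is tertiary.
No single 1,2-shift to an adjacent carbon would produce a more-substituted cation than the one already present, so no rearrangement occurs.

no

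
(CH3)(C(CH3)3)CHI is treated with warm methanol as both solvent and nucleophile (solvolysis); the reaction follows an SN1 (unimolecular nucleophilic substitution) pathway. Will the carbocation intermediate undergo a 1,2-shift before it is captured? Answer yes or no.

The first-formed carbocation is secondary.
The adjacent tert-butyl carbon has no hydrogen but bears methyl groups; migration of one methyl with its bonding pair (a 1,2-methyl shift) places the charge on a tertiary centre.
Tertiary is more stable than secondary, so the shift occurs.

yes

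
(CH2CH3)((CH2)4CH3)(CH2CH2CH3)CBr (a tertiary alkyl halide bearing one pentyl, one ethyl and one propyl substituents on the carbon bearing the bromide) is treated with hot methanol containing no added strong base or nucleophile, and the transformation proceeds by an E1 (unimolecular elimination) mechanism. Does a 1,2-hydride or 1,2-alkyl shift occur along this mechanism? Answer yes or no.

no

The first-formed carbocation is tertiary.
No single 1,2-shift to an adjacent carbon would produce a more-substituted cation than the one already present, so no rearrangement occurs.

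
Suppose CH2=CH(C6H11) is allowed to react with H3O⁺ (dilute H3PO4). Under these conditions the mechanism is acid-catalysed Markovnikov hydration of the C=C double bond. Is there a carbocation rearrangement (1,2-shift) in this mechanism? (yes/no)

yes

The first-formed carbocation is secondary.
The adjacent cyclohexyl carbon already bears 2 other carbon substituents and has a hydrogen to migrate; after a 1,2-hydride shift from that carbon the positive charge sits on a tertiary centre.
Tertiary is more stable than secondary, so the shift occurs.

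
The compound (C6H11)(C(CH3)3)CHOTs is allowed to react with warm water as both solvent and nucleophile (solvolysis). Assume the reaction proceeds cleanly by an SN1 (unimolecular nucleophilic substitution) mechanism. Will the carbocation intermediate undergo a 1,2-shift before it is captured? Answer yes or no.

The first-formed carbocation is secondary.
The adjacent cyclohexyl carbon already bears 2 other carbon substituents and has a hydrogen to migrate; after a 1,2-hydride shift from that carbon the positive charge sits on a tertiary centre.
Tertiary is more stable than secondary, so the shift occurs.

yes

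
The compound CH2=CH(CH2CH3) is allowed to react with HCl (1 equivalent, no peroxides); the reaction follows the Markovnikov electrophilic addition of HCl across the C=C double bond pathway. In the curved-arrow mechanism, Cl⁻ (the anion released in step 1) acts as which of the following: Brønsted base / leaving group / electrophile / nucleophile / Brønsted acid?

nucleophile

Step 2: The Cl⁻ anion donates a lone pair to the carbocation, forming the new C–Cl σ-bond and giving the neutral alkyl halide.
Cl⁻ (the anion released in step 1) donates an electron pair to form a new σ-bond to carbon — it is the nucleophile.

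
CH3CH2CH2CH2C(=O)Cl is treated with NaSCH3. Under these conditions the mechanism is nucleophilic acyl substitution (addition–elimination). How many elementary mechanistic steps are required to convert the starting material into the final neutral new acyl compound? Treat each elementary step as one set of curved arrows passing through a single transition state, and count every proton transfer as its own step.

2

Step 1: A lone pair on the S of CH3S⁻ attacks the electrophilic acyl carbon; the π(C=O) electrons move onto oxygen, giving a tetrahedral intermediate.
Step 2: Collapse of the tetrahedral intermediate: the alkoxide oxygen pushes its lone pair back to re-form C=O while Cl⁻ leaves.
Total: 2 elementary steps.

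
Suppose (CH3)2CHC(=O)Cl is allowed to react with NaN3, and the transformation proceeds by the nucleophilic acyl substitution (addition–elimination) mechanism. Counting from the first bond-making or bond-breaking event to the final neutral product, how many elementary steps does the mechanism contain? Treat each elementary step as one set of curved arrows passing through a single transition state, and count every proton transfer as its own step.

2

Step 1: N3⁻ adds to the carbonyl carbon; the C=O π electrons shift onto oxygen and a tetrahedral alkoxide intermediate forms.
Step 2: Collapse of the tetrahedral intermediate: the alkoxide oxygen pushes its lone pair back to re-form C=O while Cl⁻ leaves.
Total: 2 elementary steps.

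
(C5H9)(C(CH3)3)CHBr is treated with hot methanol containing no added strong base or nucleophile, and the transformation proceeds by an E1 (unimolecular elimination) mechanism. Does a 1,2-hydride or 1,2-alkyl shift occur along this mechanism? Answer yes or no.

The first-formed carbocation is secondary.
The adjacent cyclopentyl carbon already bears 2 other carbon substituents and has a hydrogen to migrate; after a 1,2-hydride shift from that carbon the positive charge sits on a tertiary centre.
Tertiary is more stable than secondary, so the shift occurs.

yes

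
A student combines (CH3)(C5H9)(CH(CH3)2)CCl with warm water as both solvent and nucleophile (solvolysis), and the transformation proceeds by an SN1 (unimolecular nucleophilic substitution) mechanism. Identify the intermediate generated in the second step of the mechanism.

Step 1: The C–Cl bond breaks with both electrons going to the chloride; Cl⁻ leaves and a tertiary carbocation remains.
Step 2: H2O donates an oxygen lone pair into the empty p orbital of the cation, giving a protonated alcohol (an oxonium ion).
After step 2 the species present is an oxonium ion.

oxonium ion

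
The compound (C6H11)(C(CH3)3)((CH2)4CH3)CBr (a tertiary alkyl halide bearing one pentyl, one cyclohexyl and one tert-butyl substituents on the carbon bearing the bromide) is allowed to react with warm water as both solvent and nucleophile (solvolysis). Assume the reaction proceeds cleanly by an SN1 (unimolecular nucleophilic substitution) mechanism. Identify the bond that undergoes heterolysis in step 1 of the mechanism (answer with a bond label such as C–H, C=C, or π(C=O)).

Step 1: Rate-determining heterolysis of the C–Br bond gives Br⁻ and a tertiary carbocation.
The bond broken in this step is the C–Br bond.

C–Br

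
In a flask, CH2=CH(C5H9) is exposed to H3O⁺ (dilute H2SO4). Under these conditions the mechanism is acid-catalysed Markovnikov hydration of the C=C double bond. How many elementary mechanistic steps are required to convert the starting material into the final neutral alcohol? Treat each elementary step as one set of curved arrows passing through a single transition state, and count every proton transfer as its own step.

Step 1: The π electrons of the C=C bond attack a proton of H3O⁺; Markovnikov addition places the new C–H on the less-substituted alkene carbon, so the positive charge ends up on the more-substituted carbon — a secondary carbocation. H2O is released.
Step 2: A hydride (H with its bonding pair) migrates from the adjacent cyclopentyl carbon to the cationic centre — a 1,2-hydride shift — upgrading the secondary cation to a tertiary one.
Step 3: A lone pair on the oxygen of H2O attacks the carbocation, forming a C–O bond and an oxonium ion (a protonated alcohol).
Step 4: Deprotonation of the oxonium ion by a water molecule delivers the neutral alcohol and regenerates the acid catalyst.
Total: 4 elementary steps.

4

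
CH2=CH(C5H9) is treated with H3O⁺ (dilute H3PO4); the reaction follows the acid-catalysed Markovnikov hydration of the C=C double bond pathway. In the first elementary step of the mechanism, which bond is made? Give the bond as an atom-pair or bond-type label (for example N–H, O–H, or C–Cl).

C–H

Step 1: The π electrons of the C=C bond attack a proton of H3O⁺; Markovnikov addition places the new C–H on the less-substituted alkene carbon, so the positive charge ends up on the more-substituted carbon — a secondary carbocation. H2O is released.
The bond formed in this step is the C–H bond.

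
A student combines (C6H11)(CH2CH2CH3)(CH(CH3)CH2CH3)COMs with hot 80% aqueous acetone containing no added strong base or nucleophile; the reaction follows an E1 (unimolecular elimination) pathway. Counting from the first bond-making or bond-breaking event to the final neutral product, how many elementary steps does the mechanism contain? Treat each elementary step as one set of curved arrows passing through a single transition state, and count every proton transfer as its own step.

Step 1: The C–O bond breaks with both electrons going to the mesylate; MsO⁻ leaves and a tertiary carbocation remains.
(No 1,2-shift: no single shift to an adjacent carbon would give a more stable cation.)
Step 2: A water molecule (solvent) deprotonates a β-carbon; as the C–H bond breaks, those electrons form the new alkene π bond.
Total: 2 elementary steps.

2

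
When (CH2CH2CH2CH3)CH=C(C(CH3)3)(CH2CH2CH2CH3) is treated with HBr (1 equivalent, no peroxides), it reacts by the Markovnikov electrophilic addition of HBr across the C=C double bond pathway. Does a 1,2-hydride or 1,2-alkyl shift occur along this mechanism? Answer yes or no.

no

The first-formed carbocation is tertiary.
No single 1,2-shift to an adjacent carbon would produce a more-substituted cation than the one already present, so no rearrangement occurs.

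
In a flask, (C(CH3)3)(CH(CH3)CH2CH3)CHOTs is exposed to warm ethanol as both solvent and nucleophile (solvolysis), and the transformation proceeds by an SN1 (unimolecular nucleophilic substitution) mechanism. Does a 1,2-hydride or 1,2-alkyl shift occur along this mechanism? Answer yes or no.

yes

The first-formed carbocation is secondary.
The adjacent sec-butyl carbon already bears 2 other carbon substituents and has a hydrogen to migrate; after a 1,2-hydride shift from that carbon the positive charge sits on a tertiary centre.
Tertiary is more stable than secondary, so the shift occurs.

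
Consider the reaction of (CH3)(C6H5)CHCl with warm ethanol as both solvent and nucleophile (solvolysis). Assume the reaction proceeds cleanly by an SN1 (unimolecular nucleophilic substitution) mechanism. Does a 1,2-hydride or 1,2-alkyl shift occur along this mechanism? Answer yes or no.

no

The first-formed carbocation is secondary.
No single 1,2-shift to an adjacent carbon would produce a more-substituted cation than the one already present, so no rearrangement occurs.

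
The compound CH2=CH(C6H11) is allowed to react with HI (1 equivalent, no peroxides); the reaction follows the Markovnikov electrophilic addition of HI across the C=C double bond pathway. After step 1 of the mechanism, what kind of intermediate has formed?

secondary carbocation

Step 1: The π electrons of the C=C bond attack a proton of HI; Markovnikov addition places the new C–H on the less-substituted alkene carbon, so the positive charge ends up on the more-substituted carbon — a secondary carbocation. The H–I bond breaks heterolytically, releasing I⁻.
After step 1 the species present is a secondary carbocation.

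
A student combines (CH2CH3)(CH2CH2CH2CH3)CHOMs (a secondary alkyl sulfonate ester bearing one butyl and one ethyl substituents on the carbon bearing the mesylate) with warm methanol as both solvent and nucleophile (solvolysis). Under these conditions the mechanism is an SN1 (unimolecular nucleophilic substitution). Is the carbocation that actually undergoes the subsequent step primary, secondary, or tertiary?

secondary

Step 1: Rate-determining heterolysis of the C–O bond gives MsO⁻ and a secondary carbocation.
No single 1,2-shift to an adjacent carbon would give a more-substituted cation, so no rearrangement occurs.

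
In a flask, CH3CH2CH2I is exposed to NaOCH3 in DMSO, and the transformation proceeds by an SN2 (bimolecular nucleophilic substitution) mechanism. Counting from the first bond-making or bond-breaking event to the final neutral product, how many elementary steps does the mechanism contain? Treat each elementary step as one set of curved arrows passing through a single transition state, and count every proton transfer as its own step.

Step 1: CH3O⁻ attacks the back face of the α-carbon while I⁻ departs with the C–I bonding pair — a single concerted displacement through a pentacoordinate transition state.
Total: 1 elementary step.

1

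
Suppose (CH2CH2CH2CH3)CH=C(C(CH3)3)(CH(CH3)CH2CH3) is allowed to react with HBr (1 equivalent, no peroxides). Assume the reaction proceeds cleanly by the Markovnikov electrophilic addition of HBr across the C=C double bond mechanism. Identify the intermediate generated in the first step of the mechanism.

Step 1: Protonation of the alkene by HBr: the π bond acts as the nucleophile and picks up H⁺, giving the more stable (Markovnikov) tertiary carbocation. The H–Br bond breaks heterolytically, releasing Br⁻.
After step 1 the species present is a tertiary carbocation.

tertiary carbocation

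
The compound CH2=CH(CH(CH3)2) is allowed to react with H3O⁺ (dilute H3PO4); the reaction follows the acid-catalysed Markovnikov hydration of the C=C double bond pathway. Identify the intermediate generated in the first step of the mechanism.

secondary carbocation

Step 1: Protonation of the alkene by H3O⁺: the π bond acts as the nucleophile and picks up H⁺, giving the more stable (Markovnikov) secondary carbocation. H2O is released.
After step 1 the species present is a secondary carbocation.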